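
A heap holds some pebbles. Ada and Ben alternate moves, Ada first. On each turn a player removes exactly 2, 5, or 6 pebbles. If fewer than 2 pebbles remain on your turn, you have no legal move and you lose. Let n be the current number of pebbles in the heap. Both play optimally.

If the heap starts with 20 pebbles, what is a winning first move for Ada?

Positions with no move are L. A position that does have a move is losing for the player to move precisely when every available move leads to a winning position for the opponent. Fill in the labels:
n=0: no move → L
n=1: no move → L
n=2: can move to 0, which is L ⇒ W
n=3: can move to 1, which is L ⇒ W
n=4: the only move is to 2(W), a W ⇒ L
n=5: can move to 0, which is L ⇒ W
n=6: can move to 4, which is L ⇒ W
n=7: can move to 1, which is L ⇒ W
n=8: moves to 6(W), 3(W), 2(W); every one is W ⇒ L
n=9: can move to 4, which is L ⇒ W
n=10: can move to 8, which is L ⇒ W
n=11: moves to 9(W), 6(W), 5(W); every one is W ⇒ L
n=12: moves to 10(W), 7(W), 6(W); every one is W ⇒ L
n=13: can move to 11, which is L ⇒ W
n=14: can move to 12, which is L ⇒ W
n=15: moves to 13(W), 10(W), 9(W); every one is W ⇒ L
n=16: can move to 11, which is L ⇒ W
n=17: can move to 15, which is L ⇒ W
n=18: can move to 12, which is L ⇒ W
n=19: moves to 17(W), 14(W), 13(W); every one is W ⇒ L
n=20: can move to 15, which is L ⇒ W
From 20, the L positions reachable in one move are: 15.

Remove 5, leaving 15.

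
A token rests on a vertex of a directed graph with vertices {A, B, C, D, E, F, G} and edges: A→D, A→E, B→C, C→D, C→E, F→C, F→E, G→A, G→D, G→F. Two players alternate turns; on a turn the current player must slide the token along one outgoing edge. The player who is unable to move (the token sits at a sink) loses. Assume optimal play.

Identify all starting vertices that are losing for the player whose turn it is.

Compute win/loss labels from the base case upward. A position with no move is L. Any other position is W if it can reach an L in one move, else L.
Every edge goes from a vertex to one that appears earlier in the order E, D, A, C, B, F, G, so processing vertices in that order labels each vertex after all of its successors.
E: no outgoing edge → L
D: no outgoing edge → L
A: reaches L-position D → W
C: reaches L-position D → W
B: only reaches C(W), which is W → L
F: reaches L-position E → W
G: reaches L-position D → W
The losing starting vertices are exactly the entries labelled L in this table (3 of them).

B, D, E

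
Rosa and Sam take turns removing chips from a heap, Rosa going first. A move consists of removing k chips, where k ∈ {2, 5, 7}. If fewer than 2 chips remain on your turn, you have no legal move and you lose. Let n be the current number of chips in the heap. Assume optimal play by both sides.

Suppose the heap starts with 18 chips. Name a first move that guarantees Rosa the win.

Build the W/L table. Terminal = L. A non-terminal position is W if it has a move to some L; otherwise it is L.
n=0: no move → L
n=1: no move → L
n=2: →0(L), so W
n=3: →1(L), so W
n=4: →2(W) only, which is W, so L
n=5: →0(L), so W
n=6: →4(L), so W
n=7: →0(L), so W
n=8: →1(L), so W
n=9: →4(L), so W
n=10: →8(W), 5(W), 3(W) — all W, so L
n=11: →4(L), so W
n=12: →10(L), so W
n=13: →11(W), 8(W), 6(W) — all W, so L
n=14: →12(W), 9(W), 7(W) — all W, so L
n=15: →13(L), so W
n=16: →14(L), so W
n=17: →10(L), so W
n=18: →13(L), so W
From 18, the L positions reachable in one move are: 13.

Remove 5, leaving 13.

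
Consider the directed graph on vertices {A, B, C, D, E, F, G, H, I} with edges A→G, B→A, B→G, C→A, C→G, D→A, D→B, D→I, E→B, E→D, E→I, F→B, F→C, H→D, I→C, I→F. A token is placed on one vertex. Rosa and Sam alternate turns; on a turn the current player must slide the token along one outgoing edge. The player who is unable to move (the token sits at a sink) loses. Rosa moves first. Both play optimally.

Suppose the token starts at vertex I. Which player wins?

Rosa wins.

Positions with no move are L. A position that does have a move is losing for the player to move precisely when every available move leads to a winning position for the opponent. Fill in the labels:
Every edge goes from a vertex to one that appears earlier in the order G, A, C, B, F, I, D, H, E, so processing vertices in that order labels each vertex after all of its successors.
G: no outgoing edge → L
A: W (go to G, an L position)
C: W (go to G, an L position)
B: W (go to G, an L position)
F: L (options B(W), C(W) are all W)
I: W (go to F, an L position)
D: L (options I(W), B(W), A(W) are all W)
H: W (go to D, an L position)
E: W (go to D, an L position)
From I Rosa can move to F, reaching an L position.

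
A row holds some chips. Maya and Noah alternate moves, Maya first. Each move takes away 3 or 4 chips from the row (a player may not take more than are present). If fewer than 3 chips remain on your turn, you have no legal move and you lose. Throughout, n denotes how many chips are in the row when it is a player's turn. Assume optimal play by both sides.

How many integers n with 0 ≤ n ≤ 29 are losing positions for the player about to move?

Compute win/loss labels from the base case upward. A position with no move is L. Any other position is W if it can reach an L in one move, else L.
n=0: no move → L
n=1: no move → L
n=2: no move → L
n=3: can move to 0, which is L ⇒ W
n=4: can move to 1, which is L ⇒ W
n=5: can move to 2, which is L ⇒ W
n=6: can move to 2, which is L ⇒ W
n=7: moves to 4(W), 3(W); every one is W ⇒ L
n=8: moves to 5(W), 4(W); every one is W ⇒ L
n=9: moves to 6(W), 5(W); every one is W ⇒ L
n=10: can move to 7, which is L ⇒ W
n=11: can move to 8, which is L ⇒ W
n=12: can move to 9, which is L ⇒ W
n=13: can move to 9, which is L ⇒ W
n=14: moves to 11(W), 10(W); every one is W ⇒ L
n=15: moves to 12(W), 11(W); every one is W ⇒ L
n=16: moves to 13(W), 12(W); every one is W ⇒ L
n=17: can move to 14, which is L ⇒ W
n=18: can move to 15, which is L ⇒ W
n=19: can move to 16, which is L ⇒ W
n=20: can move to 16, which is L ⇒ W
n=21: moves to 18(W), 17(W); every one is W ⇒ L
n=22: moves to 19(W), 18(W); every one is W ⇒ L
n=23: moves to 20(W), 19(W); every one is W ⇒ L
n=24: can move to 21, which is L ⇒ W
n=25: can move to 22, which is L ⇒ W
n=26: can move to 23, which is L ⇒ W
n=27: can move to 23, which is L ⇒ W
n=28: moves to 25(W), 24(W); every one is W ⇒ L
n=29: moves to 26(W), 25(W); every one is W ⇒ L
L entries with 0 ≤ n ≤ 29: n = 0, 1, 2, 7, 8, 9, 14, 15, 16, 21, 22, 23, 28, 29; that makes 14.

14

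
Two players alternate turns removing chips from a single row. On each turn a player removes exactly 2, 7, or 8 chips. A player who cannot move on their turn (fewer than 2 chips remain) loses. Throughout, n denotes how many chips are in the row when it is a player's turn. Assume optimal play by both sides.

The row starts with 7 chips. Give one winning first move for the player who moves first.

Remove 2, leaving 5.

Build the W/L table. Terminal = L. A non-terminal position is W if it has a move to some L; otherwise it is L.
n=0: no move → L
n=1: no move → L
n=2: W (go to 0, an L position)
n=3: W (go to 1, an L position)
n=4: L (sole option 2(W) is W)
n=5: L (sole option 3(W) is W)
n=6: W (go to 4, an L position)
n=7: W (go to 5, an L position)
From 7, the L positions reachable in one move are: 5, 0. Any move reaching one of these is winning.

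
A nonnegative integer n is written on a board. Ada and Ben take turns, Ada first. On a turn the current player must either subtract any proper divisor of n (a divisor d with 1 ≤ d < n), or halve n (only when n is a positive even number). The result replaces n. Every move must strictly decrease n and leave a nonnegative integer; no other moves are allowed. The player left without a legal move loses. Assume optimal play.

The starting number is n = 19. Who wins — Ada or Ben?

Ben wins.

Use the standard recursion: the mover loses at a terminal position; elsewhere, the mover wins exactly when some move hands the opponent an L position.
n=0: no move → L
n=1: no move → L
n=2: can move to 1, which is L ⇒ W
n=3: the only move is to 2(W), a W ⇒ L
n=4: can move to 3, which is L ⇒ W
n=5: the only move is to 4(W), a W ⇒ L
n=6: can move to 3, which is L ⇒ W
n=7: the only move is to 6(W), a W ⇒ L
n=8: can move to 7, which is L ⇒ W
n=9: moves to 6(W), 8(W); every one is W ⇒ L
n=10: can move to 5, which is L ⇒ W
n=11: the only move is to 10(W), a W ⇒ L
n=12: can move to 9, which is L ⇒ W
n=13: the only move is to 12(W), a W ⇒ L
n=14: can move to 7, which is L ⇒ W
n=15: moves to 10(W), 12(W), 14(W); every one is W ⇒ L
n=16: can move to 15, which is L ⇒ W
n=17: the only move is to 16(W), a W ⇒ L
n=18: can move to 9, which is L ⇒ W
n=19: the only move is to 18(W), a W ⇒ L
Every move from 19 reaches a W position, so the mover loses.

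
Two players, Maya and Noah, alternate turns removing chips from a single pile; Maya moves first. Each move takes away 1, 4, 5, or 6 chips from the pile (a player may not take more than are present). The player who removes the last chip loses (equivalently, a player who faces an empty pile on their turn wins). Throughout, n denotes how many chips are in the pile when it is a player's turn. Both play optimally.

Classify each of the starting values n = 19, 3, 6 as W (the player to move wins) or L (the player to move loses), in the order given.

Use the standard recursion: the mover wins at a terminal position; elsewhere, the mover wins exactly when some move hands the opponent an L position.
n=0: no move; the opponent has just taken the last chip and therefore loses → W
n=1: →0(W) only, which is W, so L
n=2: →1(L), so W
n=3: →2(W) only, which is W, so L
n=4: →3(L), so W
n=5: →1(L), so W
n=6: →1(L), so W
n=7: →3(L), so W
n=8: →3(L), so W
n=9: →3(L), so W
n=10: →9(W), 6(W), 5(W), 4(W) — all W, so L
n=11: →10(L), so W
n=12: →11(W), 8(W), 7(W), 6(W) — all W, so L
n=13: →12(L), so W
n=14: →10(L), so W
n=15: →10(L), so W
n=16: →12(L), so W
n=17: →12(L), so W
n=18: →12(L), so W
n=19: →18(W), 15(W), 14(W), 13(W) — all W, so L

19: L, 3: L, 6: W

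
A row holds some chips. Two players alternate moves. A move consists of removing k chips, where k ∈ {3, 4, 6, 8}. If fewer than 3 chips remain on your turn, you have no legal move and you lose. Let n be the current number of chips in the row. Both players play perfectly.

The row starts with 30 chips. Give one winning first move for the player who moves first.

Remove 6, leaving 24.

Classify positions by backward induction: terminal positions (no move available) are L. From any other position, the mover wins iff some move reaches an L.
n=0: no move → L
n=1: no move → L
n=2: no move → L
n=3: can move to 0, which is L ⇒ W
n=4: can move to 1, which is L ⇒ W
n=5: can move to 2, which is L ⇒ W
n=6: can move to 2, which is L ⇒ W
n=7: can move to 1, which is L ⇒ W
n=8: can move to 2, which is L ⇒ W
n=9: can move to 1, which is L ⇒ W
n=10: can move to 2, which is L ⇒ W
n=11: moves to 8(W), 7(W), 5(W), 3(W); every one is W ⇒ L
n=12: moves to 9(W), 8(W), 6(W), 4(W); every one is W ⇒ L
n=13: moves to 10(W), 9(W), 7(W), 5(W); every one is W ⇒ L
n=14: can move to 11, which is L ⇒ W
n=15: can move to 12, which is L ⇒ W
n=16: can move to 13, which is L ⇒ W
n=17: can move to 13, which is L ⇒ W
n=18: can move to 12, which is L ⇒ W
n=19: can move to 13, which is L ⇒ W
n=20: can move to 12, which is L ⇒ W
n=21: can move to 13, which is L ⇒ W
n=22: moves to 19(W), 18(W), 16(W), 14(W); every one is W ⇒ L
n=23: moves to 20(W), 19(W), 17(W), 15(W); every one is W ⇒ L
n=24: moves to 21(W), 20(W), 18(W), 16(W); every one is W ⇒ L
n=25: can move to 22, which is L ⇒ W
n=26: can move to 23, which is L ⇒ W
n=27: can move to 24, which is L ⇒ W
n=28: can move to 24, which is L ⇒ W
n=29: can move to 23, which is L ⇒ W
n=30: can move to 24, which is L ⇒ W
From 30, the L positions reachable in one move are: 24, 22. Any move reaching one of these is winning.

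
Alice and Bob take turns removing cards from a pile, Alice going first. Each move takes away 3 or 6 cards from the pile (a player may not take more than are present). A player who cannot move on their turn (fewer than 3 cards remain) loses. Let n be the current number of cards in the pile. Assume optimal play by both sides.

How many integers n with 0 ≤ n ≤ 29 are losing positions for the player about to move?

Use the standard recursion: the mover loses at a terminal position; elsewhere, the mover wins exactly when some move hands the opponent an L position.
n=0: no move → L
n=1: no move → L
n=2: no move → L
n=3: →0(L), so W
n=4: →1(L), so W
n=5: →2(L), so W
n=6: →0(L), so W
n=7: →1(L), so W
n=8: →2(L), so W
n=9: →6(W), 3(W) — all W, so L
n=10: →7(W), 4(W) — all W, so L
n=11: →8(W), 5(W) — all W, so L
n=12: →9(L), so W
n=13: →10(L), so W
n=14: →11(L), so W
n=15: →9(L), so W
n=16: →10(L), so W
n=17: →11(L), so W
n=18: →15(W), 12(W) — all W, so L
n=19: →16(W), 13(W) — all W, so L
n=20: →17(W), 14(W) — all W, so L
n=21: →18(L), so W
n=22: →19(L), so W
n=23: →20(L), so W
n=24: →18(L), so W
n=25: →19(L), so W
n=26: →20(L), so W
n=27: →24(W), 21(W) — all W, so L
n=28: →25(W), 22(W) — all W, so L
n=29: →26(W), 23(W) — all W, so L
L entries with 0 ≤ n ≤ 29: n = 0, 1, 2, 9, 10, 11, 18, 19, 20, 27, 28, 29; that makes 12.

12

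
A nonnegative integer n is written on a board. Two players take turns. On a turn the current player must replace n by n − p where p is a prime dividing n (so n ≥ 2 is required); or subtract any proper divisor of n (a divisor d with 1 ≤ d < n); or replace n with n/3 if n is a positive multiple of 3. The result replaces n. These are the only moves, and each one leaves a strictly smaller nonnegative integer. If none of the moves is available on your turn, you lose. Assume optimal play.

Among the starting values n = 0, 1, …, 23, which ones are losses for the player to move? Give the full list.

Label each position W (a win for the player to move) or L (a loss). A position with no legal move is L; any other position is W exactly when some move reaches an L, and L when every move reaches a W.
n=0: no move → L
n=1: no move → L
n=2: W (go to 0, an L position)
n=3: W (go to 0, an L position)
n=4: L (options 2(W), 3(W) are all W)
n=5: W (go to 0, an L position)
n=6: W (go to 4, an L position)
n=7: W (go to 0, an L position)
n=8: W (go to 4, an L position)
n=9: L (options 3(W), 6(W), 8(W) are all W)
n=10: W (go to 9, an L position)
n=11: W (go to 0, an L position)
n=12: W (go to 4, an L position)
n=13: W (go to 0, an L position)
n=14: L (options 7(W), 12(W), 13(W) are all W)
n=15: W (go to 14, an L position)
n=16: W (go to 14, an L position)
n=17: W (go to 0, an L position)
n=18: W (go to 9, an L position)
n=19: W (go to 0, an L position)
n=20: L (options 10(W), 15(W), 16(W), 18(W), 19(W) are all W)
n=21: W (go to 14, an L position)
n=22: W (go to 20, an L position)
n=23: W (go to 0, an L position)
Reading off the rows marked L gives the requested list; there are 6 such values of n.

0, 1, 4, 9, 14, 20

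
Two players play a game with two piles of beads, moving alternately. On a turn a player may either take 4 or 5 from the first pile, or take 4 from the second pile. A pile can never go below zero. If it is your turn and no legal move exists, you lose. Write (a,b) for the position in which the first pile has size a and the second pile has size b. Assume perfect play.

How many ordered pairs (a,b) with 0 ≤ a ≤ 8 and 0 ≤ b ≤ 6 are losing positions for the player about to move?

28

Use the standard recursion: the mover loses at a terminal position; elsewhere, the mover wins exactly when some move hands the opponent an L position.
Every move lowers a or b (never raises either), so fill the grid row by row in increasing a, and left to right within a row: each cell's successors are then already labelled.
      b=0  b=1  b=2  b=3  b=4  b=5  b=6
a=0:    L    L    L    L    W    W    W
a=1:    L    L    L    L    W    W    W
a=2:    L    L    L    L    W    W    W
a=3:    L    L    L    L    W    W    W
a=4:    W    W    W    W    L    L    L
a=5:    W    W    W    W    L    L    L
a=6:    W    W    W    W    L    L    L
a=7:    W    W    W    W    L    L    L
a=8:    W    W    W    W    W    W    W
Cells with no legal move (terminal, hence L): (0,0), (0,1), (0,2), (0,3), (1,0), (1,1), (1,2), (1,3), (2,0), (2,1), (2,2), (2,3), (3,0), (3,1), (3,2), (3,3).
The remaining L cells, each justified by listing all of its moves:
(4,4): L (options (0,4)(W), (4,0)(W) are all W)
(4,5): L (options (0,5)(W), (4,1)(W) are all W)
(4,6): L (options (0,6)(W), (4,2)(W) are all W)
(5,4): L (options (1,4)(W), (0,4)(W), (5,0)(W) are all W)
(5,5): L (options (1,5)(W), (0,5)(W), (5,1)(W) are all W)
(5,6): L (options (1,6)(W), (0,6)(W), (5,2)(W) are all W)
(6,4): L (options (2,4)(W), (1,4)(W), (6,0)(W) are all W)
(6,5): L (options (2,5)(W), (1,5)(W), (6,1)(W) are all W)
(6,6): L (options (2,6)(W), (1,6)(W), (6,2)(W) are all W)
(7,4): L (options (3,4)(W), (2,4)(W), (7,0)(W) are all W)
(7,5): L (options (3,5)(W), (2,5)(W), (7,1)(W) are all W)
(7,6): L (options (3,6)(W), (2,6)(W), (7,2)(W) are all W)
Every other cell has at least one move into one of the L cells above, so it is W.
L cells per row: a=0: 4, a=1: 4, a=2: 4, a=3: 4, a=4: 3, a=5: 3, a=6: 3, a=7: 3, a=8: 0; total 28.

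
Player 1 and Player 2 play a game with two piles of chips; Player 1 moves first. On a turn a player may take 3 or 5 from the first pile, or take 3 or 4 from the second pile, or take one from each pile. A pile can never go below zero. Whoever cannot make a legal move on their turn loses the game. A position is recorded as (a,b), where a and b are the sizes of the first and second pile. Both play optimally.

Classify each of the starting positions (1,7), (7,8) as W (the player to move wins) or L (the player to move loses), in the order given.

Classify positions by backward induction: terminal positions (no move available) are L. From any other position, the mover wins iff some move reaches an L.
No move ever increases a pile, so every position that can arise here has a ≤ 7 and b ≤ 8; it is enough to label the cells with 0 ≤ a ≤ 7 and 0 ≤ b ≤ 8.
Every move lowers a or b (never raises either), so fill the grid row by row in increasing a, and left to right within a row: each cell's successors are then already labelled.
      b=0  b=1  b=2  b=3  b=4  b=5  b=6  b=7  b=8
a=0:    L    L    L    W    W    W    W    L    L
a=1:    L    W    W    W    W    L    L    L    W
a=2:    L    W    L    W    W    W    W    W    W
a=3:    W    W    W    W    L    L    L    W    W
a=4:    W    L    L    L    W    W    W    W    L
a=5:    W    W    W    W    W    L    L    W    W
a=6:    W    L    L    L    W    W    W    W    L
a=7:    W    W    W    W    W    L    L    L    W
Cells with no legal move (terminal, hence L): (0,0), (0,1), (0,2), (1,0), (2,0).
The remaining L cells, each justified by listing all of its moves:
(0,7): L (options (0,4)(W), (0,3)(W) are all W)
(0,8): L (options (0,5)(W), (0,4)(W) are all W)
(1,5): L (options (1,2)(W), (1,1)(W), (0,4)(W) are all W)
(1,6): L (options (1,3)(W), (1,2)(W), (0,5)(W) are all W)
(1,7): L (options (1,4)(W), (1,3)(W), (0,6)(W) are all W)
(2,2): L (sole option (1,1)(W) is W)
(3,4): L (options (0,4)(W), (3,1)(W), (3,0)(W), (2,3)(W) are all W)
(3,5): L (options (0,5)(W), (3,2)(W), (3,1)(W), (2,4)(W) are all W)
(3,6): L (options (0,6)(W), (3,3)(W), (3,2)(W), (2,5)(W) are all W)
(4,1): L (options (1,1)(W), (3,0)(W) are all W)
(4,2): L (options (1,2)(W), (3,1)(W) are all W)
(4,3): L (options (1,3)(W), (4,0)(W), (3,2)(W) are all W)
(4,8): L (options (1,8)(W), (4,5)(W), (4,4)(W), (3,7)(W) are all W)
(5,5): L (options (2,5)(W), (0,5)(W), (5,2)(W), (5,1)(W), (4,4)(W) are all W)
(5,6): L (options (2,6)(W), (0,6)(W), (5,3)(W), (5,2)(W), (4,5)(W) are all W)
(6,1): L (options (3,1)(W), (1,1)(W), (5,0)(W) are all W)
(6,2): L (options (3,2)(W), (1,2)(W), (5,1)(W) are all W)
(6,3): L (options (3,3)(W), (1,3)(W), (6,0)(W), (5,2)(W) are all W)
(6,8): L (options (3,8)(W), (1,8)(W), (6,5)(W), (6,4)(W), (5,7)(W) are all W)
(7,5): L (options (4,5)(W), (2,5)(W), (7,2)(W), (7,1)(W), (6,4)(W) are all W)
(7,6): L (options (4,6)(W), (2,6)(W), (7,3)(W), (7,2)(W), (6,5)(W) are all W)
(7,7): L (options (4,7)(W), (2,7)(W), (7,4)(W), (7,3)(W), (6,6)(W) are all W)
Every other cell has at least one move into one of the L cells above, so it is W.
(1,7): one of the L cells justified above, so L
(7,8): the move to (4,8) reaches an L cell, so W

(1,7): L, (7,8): W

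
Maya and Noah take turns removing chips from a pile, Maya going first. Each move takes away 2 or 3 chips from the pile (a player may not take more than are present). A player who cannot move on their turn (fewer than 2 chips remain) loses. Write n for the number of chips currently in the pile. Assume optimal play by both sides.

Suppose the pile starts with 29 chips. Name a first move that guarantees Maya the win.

Compute win/loss labels from the base case upward. A position with no move is L. Any other position is W if it can reach an L in one move, else L.
n=0: no move → L
n=1: no move → L
n=2: reaches L-position 0 → W
n=3: reaches L-position 1 → W
n=4: reaches L-position 1 → W
n=5: only reaches 3(W), 2(W), all W → L
n=6: only reaches 4(W), 3(W), all W → L
n=7: reaches L-position 5 → W
n=8: reaches L-position 6 → W
n=9: reaches L-position 6 → W
n=10: only reaches 8(W), 7(W), all W → L
n=11: only reaches 9(W), 8(W), all W → L
n=12: reaches L-position 10 → W
n=13: reaches L-position 11 → W
n=14: reaches L-position 11 → W
n=15: only reaches 13(W), 12(W), all W → L
n=16: only reaches 14(W), 13(W), all W → L
n=17: reaches L-position 15 → W
n=18: reaches L-position 16 → W
n=19: reaches L-position 16 → W
n=20: only reaches 18(W), 17(W), all W → L
n=21: only reaches 19(W), 18(W), all W → L
n=22: reaches L-position 20 → W
n=23: reaches L-position 21 → W
n=24: reaches L-position 21 → W
n=25: only reaches 23(W), 22(W), all W → L
n=26: only reaches 24(W), 23(W), all W → L
n=27: reaches L-position 25 → W
n=28: reaches L-position 26 → W
n=29: reaches L-position 26 → W
From 29, the L positions reachable in one move are: 26.

Remove 3, leaving 26.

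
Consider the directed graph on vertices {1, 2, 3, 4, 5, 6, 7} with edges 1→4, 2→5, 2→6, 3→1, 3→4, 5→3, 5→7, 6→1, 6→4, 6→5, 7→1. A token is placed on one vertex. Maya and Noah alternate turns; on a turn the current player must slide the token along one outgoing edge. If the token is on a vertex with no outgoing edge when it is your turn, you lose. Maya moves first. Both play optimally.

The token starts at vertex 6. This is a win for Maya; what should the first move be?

Build the W/L table. Terminal = L. A non-terminal position is W if it has a move to some L; otherwise it is L.
Every edge goes from a vertex to one that appears earlier in the order 4, 1, 7, 3, 5, 6, 2, so processing vertices in that order labels each vertex after all of its successors.
4: no outgoing edge → L
1: reaches L-position 4 → W
7: only reaches 1(W), which is W → L
3: reaches L-position 4 → W
5: reaches L-position 7 → W
6: reaches L-position 4 → W
2: only reaches 6(W), 5(W), all W → L
From 6, the L positions reachable in one move are: 4.

Move to 4.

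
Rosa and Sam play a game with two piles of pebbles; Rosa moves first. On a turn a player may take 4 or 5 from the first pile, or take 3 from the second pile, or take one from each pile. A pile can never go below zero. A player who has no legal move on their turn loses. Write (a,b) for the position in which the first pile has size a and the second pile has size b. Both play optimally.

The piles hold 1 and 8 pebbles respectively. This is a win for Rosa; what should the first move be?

Use the standard recursion: the mover loses at a terminal position; elsewhere, the mover wins exactly when some move hands the opponent an L position.
No move ever increases a pile, so every position that can arise here has a ≤ 1 and b ≤ 8; it is enough to label the cells with 0 ≤ a ≤ 1 and 0 ≤ b ≤ 8.
Every move lowers a or b (never raises either), so fill the grid row by row in increasing a, and left to right within a row: each cell's successors are then already labelled.
      b=0  b=1  b=2  b=3  b=4  b=5  b=6  b=7  b=8
a=0:    L    L    L    W    W    W    L    L    L
a=1:    L    W    W    W    L    L    L    W    W
Cells with no legal move (terminal, hence L): (0,0), (0,1), (0,2), (1,0).
The remaining L cells, each justified by listing all of its moves:
(0,6): only reaches (0,3)(W), which is W → L
(0,7): only reaches (0,4)(W), which is W → L
(0,8): only reaches (0,5)(W), which is W → L
(1,4): only reaches (1,1)(W), (0,3)(W), all W → L
(1,5): only reaches (1,2)(W), (0,4)(W), all W → L
(1,6): only reaches (1,3)(W), (0,5)(W), all W → L
Every other cell has at least one move into one of the L cells above, so it is W.
From (1,8), the L positions reachable in one move are: (1,5), (0,7). Any move reaching one of these is winning.

Move to (1,5).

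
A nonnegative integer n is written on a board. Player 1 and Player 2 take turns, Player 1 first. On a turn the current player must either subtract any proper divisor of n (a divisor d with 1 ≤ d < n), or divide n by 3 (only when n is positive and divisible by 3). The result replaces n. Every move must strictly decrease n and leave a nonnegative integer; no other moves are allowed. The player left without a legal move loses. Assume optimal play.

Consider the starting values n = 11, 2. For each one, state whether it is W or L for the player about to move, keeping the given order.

11: L, 2: W

Classify positions by backward induction: terminal positions (no move available) are L. From any other position, the mover wins iff some move reaches an L.
n=0: no move → L
n=1: no move → L
n=2: W (go to 1, an L position)
n=3: W (go to 1, an L position)
n=4: L (options 2(W), 3(W) are all W)
n=5: W (go to 4, an L position)
n=6: W (go to 4, an L position)
n=7: L (sole option 6(W) is W)
n=8: W (go to 4, an L position)
n=9: L (options 3(W), 6(W), 8(W) are all W)
n=10: W (go to 9, an L position)
n=11: L (sole option 10(W) is W)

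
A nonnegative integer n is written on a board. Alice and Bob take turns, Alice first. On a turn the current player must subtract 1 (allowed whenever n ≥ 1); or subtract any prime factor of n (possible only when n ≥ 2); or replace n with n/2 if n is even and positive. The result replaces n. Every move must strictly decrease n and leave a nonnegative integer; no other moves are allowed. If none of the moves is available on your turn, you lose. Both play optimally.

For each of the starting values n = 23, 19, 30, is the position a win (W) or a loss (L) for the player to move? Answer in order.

Classify positions by backward induction: terminal positions (no move available) are L. From any other position, the mover wins iff some move reaches an L.
n=0: no move → L
n=1: W (go to 0, an L position)
n=2: W (go to 0, an L position)
n=3: W (go to 0, an L position)
n=4: L (options 2(W), 3(W) are all W)
n=5: W (go to 0, an L position)
n=6: W (go to 4, an L position)
n=7: W (go to 0, an L position)
n=8: W (go to 4, an L position)
n=9: L (options 6(W), 8(W) are all W)
n=10: W (go to 9, an L position)
n=11: W (go to 0, an L position)
n=12: W (go to 9, an L position)
n=13: W (go to 0, an L position)
n=14: L (options 7(W), 12(W), 13(W) are all W)
n=15: W (go to 14, an L position)
n=16: W (go to 14, an L position)
n=17: W (go to 0, an L position)
n=18: W (go to 9, an L position)
n=19: W (go to 0, an L position)
n=20: L (options 10(W), 15(W), 18(W), 19(W) are all W)
n=21: W (go to 14, an L position)
n=22: W (go to 20, an L position)
n=23: W (go to 0, an L position)
n=24: L (options 12(W), 21(W), 22(W), 23(W) are all W)
n=25: W (go to 20, an L position)
n=26: W (go to 24, an L position)
n=27: W (go to 24, an L position)
n=28: W (go to 14, an L position)
n=29: W (go to 0, an L position)
n=30: L (options 15(W), 25(W), 27(W), 28(W), 29(W) are all W)

23: W, 19: W, 30: L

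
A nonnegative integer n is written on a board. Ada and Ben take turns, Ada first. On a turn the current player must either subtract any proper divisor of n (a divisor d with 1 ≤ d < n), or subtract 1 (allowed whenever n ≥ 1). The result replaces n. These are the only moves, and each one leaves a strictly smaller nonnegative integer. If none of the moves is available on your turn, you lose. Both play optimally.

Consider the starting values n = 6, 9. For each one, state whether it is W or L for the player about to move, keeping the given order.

Use the standard recursion: the mover loses at a terminal position; elsewhere, the mover wins exactly when some move hands the opponent an L position.
n=0: no move → L
n=1: can move to 0, which is L ⇒ W
n=2: the only move is to 1(W), a W ⇒ L
n=3: can move to 2, which is L ⇒ W
n=4: can move to 2, which is L ⇒ W
n=5: the only move is to 4(W), a W ⇒ L
n=6: can move to 5, which is L ⇒ W
n=7: the only move is to 6(W), a W ⇒ L
n=8: can move to 7, which is L ⇒ W
n=9: moves to 6(W), 8(W); every one is W ⇒ L

6: W, 9: L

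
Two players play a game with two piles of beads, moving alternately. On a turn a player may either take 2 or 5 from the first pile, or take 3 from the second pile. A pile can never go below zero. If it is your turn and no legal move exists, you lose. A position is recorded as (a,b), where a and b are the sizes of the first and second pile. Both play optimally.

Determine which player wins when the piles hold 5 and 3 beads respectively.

The first player wins.

Classify positions by backward induction: terminal positions (no move available) are L. From any other position, the mover wins iff some move reaches an L.
No move ever increases a pile, so every position that can arise here has a ≤ 5 and b ≤ 3; it is enough to label the cells with 0 ≤ a ≤ 5 and 0 ≤ b ≤ 3.
Every move lowers a or b (never raises either), so fill the grid row by row in increasing a, and left to right within a row: each cell's successors are then already labelled.
      b=0  b=1  b=2  b=3
a=0:    L    L    L    W
a=1:    L    L    L    W
a=2:    W    W    W    L
a=3:    W    W    W    L
a=4:    L    L    L    W
a=5:    W    W    W    W
Cells with no legal move (terminal, hence L): (0,0), (0,1), (0,2), (1,0), (1,1), (1,2).
The remaining L cells, each justified by listing all of its moves:
(2,3): →(0,3)(W), (2,0)(W) — all W, so L
(3,3): →(1,3)(W), (3,0)(W) — all W, so L
(4,0): →(2,0)(W) only, which is W, so L
(4,1): →(2,1)(W) only, which is W, so L
(4,2): →(2,2)(W) only, which is W, so L
Every other cell has at least one move into one of the L cells above, so it is W.
From (5,3) the player to move can move to (3,3), reaching an L position.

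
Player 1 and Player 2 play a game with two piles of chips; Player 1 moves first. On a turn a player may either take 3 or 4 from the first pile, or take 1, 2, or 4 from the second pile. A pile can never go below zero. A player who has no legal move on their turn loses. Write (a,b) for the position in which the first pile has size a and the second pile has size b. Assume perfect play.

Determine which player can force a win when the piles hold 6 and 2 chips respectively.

Player 2 wins.

Use the standard recursion: the mover loses at a terminal position; elsewhere, the mover wins exactly when some move hands the opponent an L position.
No move ever increases a pile, so every position that can arise here has a ≤ 6 and b ≤ 2; it is enough to label the cells with 0 ≤ a ≤ 6 and 0 ≤ b ≤ 2.
Every move lowers a or b (never raises either), so fill the grid row by row in increasing a, and left to right within a row: each cell's successors are then already labelled.
      b=0  b=1  b=2
a=0:    L    W    W
a=1:    L    W    W
a=2:    L    W    W
a=3:    W    L    W
a=4:    W    L    W
a=5:    W    L    W
a=6:    W    W    L
Cells with no legal move (terminal, hence L): (0,0), (1,0), (2,0).
The remaining L cells, each justified by listing all of its moves:
(3,1): only reaches (0,1)(W), (3,0)(W), all W → L
(4,1): only reaches (1,1)(W), (0,1)(W), (4,0)(W), all W → L
(5,1): only reaches (2,1)(W), (1,1)(W), (5,0)(W), all W → L
(6,2): only reaches (3,2)(W), (2,2)(W), (6,1)(W), (6,0)(W), all W → L
Every other cell has at least one move into one of the L cells above, so it is W.
Every move from (6,2) reaches a W position, so the mover loses.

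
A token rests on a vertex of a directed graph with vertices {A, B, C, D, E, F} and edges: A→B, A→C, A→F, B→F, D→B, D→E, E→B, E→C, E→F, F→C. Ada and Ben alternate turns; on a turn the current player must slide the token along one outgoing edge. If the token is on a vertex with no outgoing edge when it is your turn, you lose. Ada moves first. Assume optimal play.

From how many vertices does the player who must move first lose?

2

Use the standard recursion: the mover loses at a terminal position; elsewhere, the mover wins exactly when some move hands the opponent an L position.
Every edge goes from a vertex to one that appears earlier in the order C, F, B, A, E, D, so processing vertices in that order labels each vertex after all of its successors.
C: no outgoing edge → L
F: can move to C, which is L ⇒ W
B: the only move is to F(W), a W ⇒ L
A: can move to B, which is L ⇒ W
E: can move to B, which is L ⇒ W
D: can move to B, which is L ⇒ W
The L vertices are B, C; that is 2 in all.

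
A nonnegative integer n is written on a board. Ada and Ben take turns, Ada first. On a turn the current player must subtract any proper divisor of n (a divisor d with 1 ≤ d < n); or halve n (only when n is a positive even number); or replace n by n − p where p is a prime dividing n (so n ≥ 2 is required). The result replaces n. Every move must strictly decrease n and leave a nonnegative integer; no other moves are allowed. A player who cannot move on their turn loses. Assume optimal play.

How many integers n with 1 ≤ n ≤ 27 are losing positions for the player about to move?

6

Work bottom-up. With no move the player to move loses. Otherwise the position is W if at least one move leads to an L position for the opponent, and L if every move leads to a W.
n=0: no move → L
n=1: no move → L
n=2: W (go to 0, an L position)
n=3: W (go to 0, an L position)
n=4: L (options 2(W), 3(W) are all W)
n=5: W (go to 0, an L position)
n=6: W (go to 4, an L position)
n=7: W (go to 0, an L position)
n=8: W (go to 4, an L position)
n=9: L (options 6(W), 8(W) are all W)
n=10: W (go to 9, an L position)
n=11: W (go to 0, an L position)
n=12: W (go to 9, an L position)
n=13: W (go to 0, an L position)
n=14: L (options 7(W), 12(W), 13(W) are all W)
n=15: W (go to 14, an L position)
n=16: W (go to 14, an L position)
n=17: W (go to 0, an L position)
n=18: W (go to 9, an L position)
n=19: W (go to 0, an L position)
n=20: L (options 10(W), 15(W), 16(W), 18(W), 19(W) are all W)
n=21: W (go to 14, an L position)
n=22: W (go to 20, an L position)
n=23: W (go to 0, an L position)
n=24: W (go to 20, an L position)
n=25: W (go to 20, an L position)
n=26: L (options 13(W), 24(W), 25(W) are all W)
n=27: W (go to 26, an L position)
L entries with 1 ≤ n ≤ 27 (n=0 is outside the asked range and is not counted): n = 1, 4, 9, 14, 20, 26; that makes 6.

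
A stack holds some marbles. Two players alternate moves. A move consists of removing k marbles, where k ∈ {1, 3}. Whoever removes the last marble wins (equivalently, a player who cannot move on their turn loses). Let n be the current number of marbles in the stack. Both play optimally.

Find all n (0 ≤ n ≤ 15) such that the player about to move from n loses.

0, 2, 4, 6, 8, 10, 12, 14

Build the W/L table. Terminal = L. A non-terminal position is W if it has a move to some L; otherwise it is L.
n=0: no move → L
n=1: can move to 0, which is L ⇒ W
n=2: the only move is to 1(W), a W ⇒ L
n=3: can move to 2, which is L ⇒ W
n=4: moves to 3(W), 1(W); every one is W ⇒ L
n=5: can move to 4, which is L ⇒ W
n=6: moves to 5(W), 3(W); every one is W ⇒ L
n=7: can move to 6, which is L ⇒ W
n=8: moves to 7(W), 5(W); every one is W ⇒ L
n=9: can move to 8, which is L ⇒ W
n=10: moves to 9(W), 7(W); every one is W ⇒ L
n=11: can move to 10, which is L ⇒ W
n=12: moves to 11(W), 9(W); every one is W ⇒ L
n=13: can move to 12, which is L ⇒ W
n=14: moves to 13(W), 11(W); every one is W ⇒ L
n=15: can move to 14, which is L ⇒ W
Reading off the rows marked L gives the requested list; there are 8 such values of n.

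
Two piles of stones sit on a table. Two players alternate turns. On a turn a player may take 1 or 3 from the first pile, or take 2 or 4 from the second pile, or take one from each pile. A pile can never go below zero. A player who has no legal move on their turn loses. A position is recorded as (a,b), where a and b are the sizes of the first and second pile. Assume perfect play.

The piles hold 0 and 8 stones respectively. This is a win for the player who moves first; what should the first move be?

Compute win/loss labels from the base case upward. A position with no move is L. Any other position is W if it can reach an L in one move, else L.
No move ever increases a pile, so every position that can arise here has a ≤ 0 and b ≤ 8; it is enough to label the cells with 0 ≤ a ≤ 0 and 0 ≤ b ≤ 8.
Every move lowers a or b (never raises either), so fill the grid row by row in increasing a, and left to right within a row: each cell's successors are then already labelled.
      b=0  b=1  b=2  b=3  b=4  b=5  b=6  b=7  b=8
a=0:    L    L    W    W    W    W    L    L    W
Cells with no legal move (terminal, hence L): (0,0), (0,1).
The remaining L cells, each justified by listing all of its moves:
(0,6): →(0,4)(W), (0,2)(W) — all W, so L
(0,7): →(0,5)(W), (0,3)(W) — all W, so L
Every other cell has at least one move into one of the L cells above, so it is W.
From (0,8), the L positions reachable in one move are: (0,6).

Move to (0,6).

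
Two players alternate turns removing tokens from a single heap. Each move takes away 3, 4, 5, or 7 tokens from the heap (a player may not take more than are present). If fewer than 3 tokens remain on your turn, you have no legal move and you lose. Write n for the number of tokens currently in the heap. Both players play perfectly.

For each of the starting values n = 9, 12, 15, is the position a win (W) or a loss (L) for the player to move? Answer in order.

Build the W/L table. Terminal = L. A non-terminal position is W if it has a move to some L; otherwise it is L.
n=0: no move → L
n=1: no move → L
n=2: no move → L
n=3: reaches L-position 0 → W
n=4: reaches L-position 1 → W
n=5: reaches L-position 2 → W
n=6: reaches L-position 2 → W
n=7: reaches L-position 2 → W
n=8: reaches L-position 1 → W
n=9: reaches L-position 2 → W
n=10: only reaches 7(W), 6(W), 5(W), 3(W), all W → L
n=11: only reaches 8(W), 7(W), 6(W), 4(W), all W → L
n=12: only reaches 9(W), 8(W), 7(W), 5(W), all W → L
n=13: reaches L-position 10 → W
n=14: reaches L-position 11 → W
n=15: reaches L-position 12 → W

9: W, 12: L, 15: W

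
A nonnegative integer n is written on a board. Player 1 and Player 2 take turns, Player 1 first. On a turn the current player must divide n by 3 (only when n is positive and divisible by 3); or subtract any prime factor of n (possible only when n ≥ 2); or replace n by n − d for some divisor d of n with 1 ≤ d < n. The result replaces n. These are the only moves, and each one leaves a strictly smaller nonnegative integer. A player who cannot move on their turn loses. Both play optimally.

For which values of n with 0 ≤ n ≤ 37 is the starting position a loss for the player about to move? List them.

Build the W/L table. Terminal = L. A non-terminal position is W if it has a move to some L; otherwise it is L.
n=0: no move → L
n=1: no move → L
n=2: reaches L-position 0 → W
n=3: reaches L-position 0 → W
n=4: only reaches 2(W), 3(W), all W → L
n=5: reaches L-position 0 → W
n=6: reaches L-position 4 → W
n=7: reaches L-position 0 → W
n=8: reaches L-position 4 → W
n=9: only reaches 3(W), 6(W), 8(W), all W → L
n=10: reaches L-position 9 → W
n=11: reaches L-position 0 → W
n=12: reaches L-position 4 → W
n=13: reaches L-position 0 → W
n=14: only reaches 7(W), 12(W), 13(W), all W → L
n=15: reaches L-position 14 → W
n=16: reaches L-position 14 → W
n=17: reaches L-position 0 → W
n=18: reaches L-position 9 → W
n=19: reaches L-position 0 → W
n=20: only reaches 10(W), 15(W), 16(W), 18(W), 19(W), all W → L
n=21: reaches L-position 14 → W
n=22: reaches L-position 20 → W
n=23: reaches L-position 0 → W
n=24: reaches L-position 20 → W
n=25: reaches L-position 20 → W
n=26: only reaches 13(W), 24(W), 25(W), all W → L
n=27: reaches L-position 9 → W
n=28: reaches L-position 14 → W
n=29: reaches L-position 0 → W
n=30: reaches L-position 20 → W
n=31: reaches L-position 0 → W
n=32: only reaches 16(W), 24(W), 28(W), 30(W), 31(W), all W → L
n=33: reaches L-position 32 → W
n=34: reaches L-position 32 → W
n=35: only reaches 28(W), 30(W), 34(W), all W → L
n=36: reaches L-position 32 → W
n=37: reaches L-position 0 → W
Reading off the rows marked L gives the requested list; there are 9 such values of n.

0, 1, 4, 9, 14, 20, 26, 32, 35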